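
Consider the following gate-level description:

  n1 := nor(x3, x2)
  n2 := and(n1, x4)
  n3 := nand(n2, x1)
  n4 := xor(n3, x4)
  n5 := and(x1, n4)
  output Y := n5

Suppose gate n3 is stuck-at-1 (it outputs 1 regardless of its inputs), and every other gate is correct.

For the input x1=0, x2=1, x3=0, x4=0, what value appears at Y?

Propagate with n3 forced: n1=0, n2=0, n3=1 [stuck-at-1], n4=1, n5=0.
So Y = 0. (Same as the fault-free value — the fault is masked on this input.)

0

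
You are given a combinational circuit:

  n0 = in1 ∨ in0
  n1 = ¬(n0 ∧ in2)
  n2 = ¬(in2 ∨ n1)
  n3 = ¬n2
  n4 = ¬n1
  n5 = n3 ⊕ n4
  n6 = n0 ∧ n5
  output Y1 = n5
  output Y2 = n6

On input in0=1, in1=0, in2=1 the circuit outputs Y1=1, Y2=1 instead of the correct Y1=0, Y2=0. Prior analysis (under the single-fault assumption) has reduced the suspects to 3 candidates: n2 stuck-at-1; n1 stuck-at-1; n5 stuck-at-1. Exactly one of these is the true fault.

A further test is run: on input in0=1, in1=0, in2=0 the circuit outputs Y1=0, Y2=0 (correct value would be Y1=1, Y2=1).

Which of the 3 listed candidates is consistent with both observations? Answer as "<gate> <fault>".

n2 stuck-at-1

Evaluate each candidate on input in0=1, in1=0, in2=0:
  n2 stuck-at-1: n0=1, n1=1, n2=1 [stuck-at-1], n3=0, n4=0, n5=0, n6=0 → Y1=0, Y2=0 — matches
  n1 stuck-at-1: n0=1, n1=1 [stuck-at-1], n2=0, n3=1, n4=0, n5=1, n6=1 → Y1=1, Y2=1 — eliminated
  n5 stuck-at-1: n0=1, n1=1, n2=0, n3=1, n4=0, n5=1 [stuck-at-1], n6=1 → Y1=1, Y2=1 — eliminated
Only n2 stuck-at-1 reproduces the observed Y1=0, Y2=0.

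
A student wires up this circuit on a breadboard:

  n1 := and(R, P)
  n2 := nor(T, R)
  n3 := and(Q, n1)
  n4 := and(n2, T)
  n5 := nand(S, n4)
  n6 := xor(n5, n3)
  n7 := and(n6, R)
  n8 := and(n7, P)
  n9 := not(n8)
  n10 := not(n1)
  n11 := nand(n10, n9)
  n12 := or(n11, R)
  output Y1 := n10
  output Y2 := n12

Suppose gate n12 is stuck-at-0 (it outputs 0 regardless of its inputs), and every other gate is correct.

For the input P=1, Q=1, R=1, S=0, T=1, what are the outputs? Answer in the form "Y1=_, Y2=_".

Propagate with n12 forced: n1=1, n2=0, n3=1, n4=0, n5=1, n6=0, n7=0, n8=0, n9=1, n10=0, n11=1, n12=0 [stuck-at-0].
So the outputs are Y1=0, Y2=0. (Without the fault they would be Y1=0, Y2=1.)

Y1=0, Y2=0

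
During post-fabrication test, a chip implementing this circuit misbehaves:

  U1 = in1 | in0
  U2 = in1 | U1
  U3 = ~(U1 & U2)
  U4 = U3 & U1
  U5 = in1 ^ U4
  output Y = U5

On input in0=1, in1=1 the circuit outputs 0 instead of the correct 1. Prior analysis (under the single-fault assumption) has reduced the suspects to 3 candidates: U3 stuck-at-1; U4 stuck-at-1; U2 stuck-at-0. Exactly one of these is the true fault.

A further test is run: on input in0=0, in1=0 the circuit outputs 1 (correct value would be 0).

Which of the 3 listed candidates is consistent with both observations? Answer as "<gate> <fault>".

U4 stuck-at-1

Evaluate each candidate on input in0=0, in1=0:
  U3 stuck-at-1: U1=0, U2=0, U3=1 [stuck-at-1], U4=0, U5=0 → 0 — eliminated
  U4 stuck-at-1: U1=0, U2=0, U3=1, U4=1 [stuck-at-1], U5=1 → 1 — matches
  U2 stuck-at-0: U1=0, U2=0 [stuck-at-0], U3=1, U4=0, U5=0 → 0 — eliminated
Only U4 stuck-at-1 reproduces the observed 1.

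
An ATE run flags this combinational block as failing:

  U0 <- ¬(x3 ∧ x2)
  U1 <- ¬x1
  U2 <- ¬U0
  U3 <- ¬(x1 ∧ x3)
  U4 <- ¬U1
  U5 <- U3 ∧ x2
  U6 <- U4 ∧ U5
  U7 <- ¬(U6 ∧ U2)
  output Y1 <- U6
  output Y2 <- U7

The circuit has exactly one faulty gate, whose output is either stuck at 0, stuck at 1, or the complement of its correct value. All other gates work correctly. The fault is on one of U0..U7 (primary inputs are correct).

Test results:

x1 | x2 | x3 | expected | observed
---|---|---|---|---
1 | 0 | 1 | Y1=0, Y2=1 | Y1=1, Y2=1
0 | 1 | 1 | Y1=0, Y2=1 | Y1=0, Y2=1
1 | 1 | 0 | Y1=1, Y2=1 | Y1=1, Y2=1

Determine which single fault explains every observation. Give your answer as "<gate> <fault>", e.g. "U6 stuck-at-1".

Fault-free values for test 1 (x1=1, x2=0, x3=1): U0=1, U1=0, U2=0, U3=0, U4=1, U5=0, U6=0, U7=1, giving Y1=0, Y2=1. Observed Y1=1, Y2=1.
Test 1: faults giving observed Y1=1, Y2=1 are {U5 stuck-at-1, U5 inverted output, U6 stuck-at-1, U6 inverted output}.
Test 2 (x1=0, x2=1, x3=1): fault-free U0=0, U1=1, U2=1, U3=1, U4=0, U5=1, U6=0, U7=1 → Y1=0, Y2=1; observed Y1=0, Y2=1. Eliminates U6 stuck-at-1, U6 inverted output.
Test 3 (x1=1, x2=1, x3=0): fault-free U0=1, U1=0, U2=0, U3=1, U4=1, U5=1, U6=1, U7=1 → Y1=1, Y2=1; observed Y1=1, Y2=1. Eliminates U5 inverted output.
Only U5 stuck-at-1 is consistent with every test.

U5 stuck-at-1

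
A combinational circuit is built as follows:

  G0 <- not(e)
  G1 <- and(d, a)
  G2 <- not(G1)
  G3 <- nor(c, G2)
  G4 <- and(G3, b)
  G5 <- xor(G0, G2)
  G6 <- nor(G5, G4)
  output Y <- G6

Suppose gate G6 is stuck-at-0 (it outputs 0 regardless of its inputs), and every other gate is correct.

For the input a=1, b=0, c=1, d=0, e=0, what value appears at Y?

0

Propagate with G6 forced: G0=1, G1=0, G2=1, G3=0, G4=0, G5=0, G6=0 [stuck-at-0].
So Y = 0. (Without the fault it would be 1.)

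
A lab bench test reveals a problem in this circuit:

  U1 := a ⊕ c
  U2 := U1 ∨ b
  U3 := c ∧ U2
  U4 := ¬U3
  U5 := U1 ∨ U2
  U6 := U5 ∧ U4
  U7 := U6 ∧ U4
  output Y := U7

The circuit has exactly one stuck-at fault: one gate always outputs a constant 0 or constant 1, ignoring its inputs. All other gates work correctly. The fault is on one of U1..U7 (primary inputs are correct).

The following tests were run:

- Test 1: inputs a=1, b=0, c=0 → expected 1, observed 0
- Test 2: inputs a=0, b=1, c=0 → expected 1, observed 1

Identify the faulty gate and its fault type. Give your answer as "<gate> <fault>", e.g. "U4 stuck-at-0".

U1 stuck-at-0

Fault-free values for test 1 (a=1, b=0, c=0): U1=1, U2=1, U3=0, U4=1, U5=1, U6=1, U7=1, giving Y=1. Observed 0.
Test 1: faults giving observed 0 are {U1 stuck-at-0, U3 stuck-at-1, U4 stuck-at-0, U5 stuck-at-0, U6 stuck-at-0, U7 stuck-at-0}.
Test 2 (a=0, b=1, c=0): fault-free U1=0, U2=1, U3=0, U4=1, U5=1, U6=1, U7=1 → 1; observed 1. Eliminates U3 stuck-at-1, U4 stuck-at-0, U5 stuck-at-0, U6 stuck-at-0, U7 stuck-at-0.
Only U1 stuck-at-0 is consistent with every test.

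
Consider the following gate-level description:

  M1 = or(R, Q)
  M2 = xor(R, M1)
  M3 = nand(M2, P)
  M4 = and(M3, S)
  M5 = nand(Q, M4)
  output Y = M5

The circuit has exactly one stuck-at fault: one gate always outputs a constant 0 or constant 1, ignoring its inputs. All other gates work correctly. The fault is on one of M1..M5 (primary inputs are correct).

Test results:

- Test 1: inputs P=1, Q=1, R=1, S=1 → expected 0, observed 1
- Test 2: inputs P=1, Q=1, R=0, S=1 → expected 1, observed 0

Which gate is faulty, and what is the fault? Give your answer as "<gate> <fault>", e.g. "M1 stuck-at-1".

Fault-free values for test 1 (P=1, Q=1, R=1, S=1): M1=1, M2=0, M3=1, M4=1, M5=0, giving Y=0. Observed 1.
Test 1: faults giving observed 1 are {M1 stuck-at-0, M2 stuck-at-1, M3 stuck-at-0, M4 stuck-at-0, M5 stuck-at-1}.
Test 2 (P=1, Q=1, R=0, S=1): fault-free M1=1, M2=1, M3=0, M4=0, M5=1 → 1; observed 0. Eliminates M2 stuck-at-1, M3 stuck-at-0, M4 stuck-at-0, M5 stuck-at-1.
Only M1 stuck-at-0 is consistent with every test.

M1 stuck-at-0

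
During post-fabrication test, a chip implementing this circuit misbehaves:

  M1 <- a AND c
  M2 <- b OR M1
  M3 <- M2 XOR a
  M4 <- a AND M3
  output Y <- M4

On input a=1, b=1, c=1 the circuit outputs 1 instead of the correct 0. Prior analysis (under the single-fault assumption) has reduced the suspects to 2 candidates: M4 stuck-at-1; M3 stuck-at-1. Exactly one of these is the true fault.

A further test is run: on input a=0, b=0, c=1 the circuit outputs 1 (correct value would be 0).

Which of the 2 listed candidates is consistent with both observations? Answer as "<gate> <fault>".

Evaluate each candidate on input a=0, b=0, c=1:
  M4 stuck-at-1: M1=0, M2=0, M3=0, M4=1 [stuck-at-1] → 1 — matches
  M3 stuck-at-1: M1=0, M2=0, M3=1 [stuck-at-1], M4=0 → 0 — eliminated
Only M4 stuck-at-1 reproduces the observed 1.

M4 stuck-at-1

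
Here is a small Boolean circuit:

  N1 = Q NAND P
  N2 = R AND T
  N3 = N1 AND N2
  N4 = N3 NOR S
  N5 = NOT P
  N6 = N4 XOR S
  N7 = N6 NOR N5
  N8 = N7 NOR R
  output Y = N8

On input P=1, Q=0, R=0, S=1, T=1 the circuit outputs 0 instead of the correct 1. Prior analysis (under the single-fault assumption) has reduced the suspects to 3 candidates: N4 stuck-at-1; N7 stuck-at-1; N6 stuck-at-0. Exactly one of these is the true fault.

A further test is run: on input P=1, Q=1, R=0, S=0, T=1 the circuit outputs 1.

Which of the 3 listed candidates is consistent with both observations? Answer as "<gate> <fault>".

Evaluate each candidate on input P=1, Q=1, R=0, S=0, T=1:
  N4 stuck-at-1: N1=0, N2=0, N3=0, N4=1 [stuck-at-1], N5=0, N6=1, N7=0, N8=1 → 1 — matches
  N7 stuck-at-1: N1=0, N2=0, N3=0, N4=1, N5=0, N6=1, N7=1 [stuck-at-1], N8=0 → 0 — eliminated
  N6 stuck-at-0: N1=0, N2=0, N3=0, N4=1, N5=0, N6=0 [stuck-at-0], N7=1, N8=0 → 0 — eliminated
Only N4 stuck-at-1 reproduces the observed 1.

N4 stuck-at-1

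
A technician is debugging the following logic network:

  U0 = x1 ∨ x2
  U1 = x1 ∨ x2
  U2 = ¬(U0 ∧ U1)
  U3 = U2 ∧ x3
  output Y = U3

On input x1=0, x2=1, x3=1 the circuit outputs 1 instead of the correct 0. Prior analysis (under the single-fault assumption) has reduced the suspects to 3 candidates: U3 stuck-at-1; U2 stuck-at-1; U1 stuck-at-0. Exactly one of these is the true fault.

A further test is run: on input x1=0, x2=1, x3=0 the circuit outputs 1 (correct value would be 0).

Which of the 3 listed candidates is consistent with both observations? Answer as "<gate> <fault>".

U3 stuck-at-1

Evaluate each candidate on input x1=0, x2=1, x3=0:
  U3 stuck-at-1: U0=1, U1=1, U2=0, U3=1 [stuck-at-1] → 1 — matches
  U2 stuck-at-1: U0=1, U1=1, U2=1 [stuck-at-1], U3=0 → 0 — eliminated
  U1 stuck-at-0: U0=1, U1=0 [stuck-at-0], U2=1, U3=0 → 0 — eliminated
Only U3 stuck-at-1 reproduces the observed 1.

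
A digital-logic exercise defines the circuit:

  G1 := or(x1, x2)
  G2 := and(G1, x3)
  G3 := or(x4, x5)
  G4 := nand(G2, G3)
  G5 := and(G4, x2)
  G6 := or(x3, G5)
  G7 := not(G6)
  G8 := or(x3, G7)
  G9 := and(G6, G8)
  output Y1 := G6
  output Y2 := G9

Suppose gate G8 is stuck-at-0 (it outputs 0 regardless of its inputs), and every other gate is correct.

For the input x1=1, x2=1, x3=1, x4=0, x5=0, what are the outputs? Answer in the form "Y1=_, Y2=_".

Propagate with G8 forced: G1=1, G2=1, G3=0, G4=1, G5=1, G6=1, G7=0, G8=0 [stuck-at-0], G9=0.
So the outputs are Y1=1, Y2=0. (Without the fault they would be Y1=1, Y2=1.)

Y1=1, Y2=0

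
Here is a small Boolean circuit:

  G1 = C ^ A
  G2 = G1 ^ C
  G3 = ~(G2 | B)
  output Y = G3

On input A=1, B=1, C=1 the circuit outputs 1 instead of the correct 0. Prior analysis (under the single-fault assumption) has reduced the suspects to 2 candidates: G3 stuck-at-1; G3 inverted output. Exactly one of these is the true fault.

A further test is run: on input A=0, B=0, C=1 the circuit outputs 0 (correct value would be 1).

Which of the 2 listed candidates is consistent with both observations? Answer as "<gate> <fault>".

G3 inverted output

Evaluate each candidate on input A=0, B=0, C=1:
  G3 stuck-at-1: G1=1, G2=0, G3=1 [stuck-at-1] → 1 — eliminated
  G3 inverted output: G1=1, G2=0, G3=0 [inverted output] → 0 — matches
Only G3 inverted output reproduces the observed 0.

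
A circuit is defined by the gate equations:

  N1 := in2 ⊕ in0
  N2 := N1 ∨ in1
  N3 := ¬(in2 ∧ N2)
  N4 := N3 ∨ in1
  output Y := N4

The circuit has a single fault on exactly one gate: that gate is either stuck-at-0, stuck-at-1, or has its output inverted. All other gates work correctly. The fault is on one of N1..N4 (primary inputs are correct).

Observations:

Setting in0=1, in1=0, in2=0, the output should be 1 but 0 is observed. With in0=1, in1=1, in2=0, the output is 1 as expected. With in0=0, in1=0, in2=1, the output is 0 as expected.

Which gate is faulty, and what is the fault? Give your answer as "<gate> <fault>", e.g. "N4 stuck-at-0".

N3 stuck-at-0

Fault-free values for test 1 (in0=1, in1=0, in2=0): N1=1, N2=1, N3=1, N4=1, giving Y=1. Observed 0.
Test 1: faults giving observed 0 are {N3 stuck-at-0, N3 inverted output, N4 stuck-at-0, N4 inverted output}.
Test 2 (in0=1, in1=1, in2=0): fault-free N1=1, N2=1, N3=1, N4=1 → 1; observed 1. Eliminates N4 stuck-at-0, N4 inverted output.
Test 3 (in0=0, in1=0, in2=1): fault-free N1=1, N2=1, N3=0, N4=0 → 0; observed 0. Eliminates N3 inverted output.
Only N3 stuck-at-0 is consistent with every test.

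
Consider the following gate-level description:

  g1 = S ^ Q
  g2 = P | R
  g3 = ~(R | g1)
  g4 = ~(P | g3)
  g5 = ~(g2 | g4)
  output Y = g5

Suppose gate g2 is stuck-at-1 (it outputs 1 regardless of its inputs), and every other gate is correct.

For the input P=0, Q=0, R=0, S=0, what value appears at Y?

0

Propagate with g2 forced: g1=0, g2=1 [stuck-at-1], g3=1, g4=0, g5=0.
So Y = 0. (Without the fault it would be 1.)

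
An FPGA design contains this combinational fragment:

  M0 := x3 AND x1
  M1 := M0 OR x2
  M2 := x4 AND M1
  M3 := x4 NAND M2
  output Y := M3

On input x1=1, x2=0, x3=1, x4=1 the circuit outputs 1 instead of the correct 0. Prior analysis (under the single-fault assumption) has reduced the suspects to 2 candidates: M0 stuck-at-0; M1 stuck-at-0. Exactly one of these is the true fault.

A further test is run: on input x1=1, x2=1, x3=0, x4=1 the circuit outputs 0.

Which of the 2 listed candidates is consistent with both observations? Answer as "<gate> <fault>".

M0 stuck-at-0

Evaluate each candidate on input x1=1, x2=1, x3=0, x4=1:
  M0 stuck-at-0: M0=0 [stuck-at-0], M1=1, M2=1, M3=0 → 0 — matches
  M1 stuck-at-0: M0=0, M1=0 [stuck-at-0], M2=0, M3=1 → 1 — eliminated
Only M0 stuck-at-0 reproduces the observed 0.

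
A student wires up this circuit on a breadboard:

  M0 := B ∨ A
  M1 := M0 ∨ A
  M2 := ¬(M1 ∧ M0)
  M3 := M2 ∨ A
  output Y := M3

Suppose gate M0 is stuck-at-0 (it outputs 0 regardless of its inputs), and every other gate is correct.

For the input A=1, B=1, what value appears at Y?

1

Propagate with M0 forced: M0=0 [stuck-at-0], M1=1, M2=1, M3=1.
So Y = 1. (Same as the fault-free value — the fault is masked on this input.)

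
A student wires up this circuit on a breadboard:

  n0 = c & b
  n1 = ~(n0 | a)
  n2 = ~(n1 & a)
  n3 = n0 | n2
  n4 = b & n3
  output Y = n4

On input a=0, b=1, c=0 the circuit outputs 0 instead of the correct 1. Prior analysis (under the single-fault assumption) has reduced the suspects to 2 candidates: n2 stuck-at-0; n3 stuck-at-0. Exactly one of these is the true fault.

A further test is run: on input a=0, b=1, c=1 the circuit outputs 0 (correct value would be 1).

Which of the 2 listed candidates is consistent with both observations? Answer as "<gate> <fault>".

Evaluate each candidate on input a=0, b=1, c=1:
  n2 stuck-at-0: n0=1, n1=0, n2=0 [stuck-at-0], n3=1, n4=1 → 1 — eliminated
  n3 stuck-at-0: n0=1, n1=0, n2=1, n3=0 [stuck-at-0], n4=0 → 0 — matches
Only n3 stuck-at-0 reproduces the observed 0.

n3 stuck-at-0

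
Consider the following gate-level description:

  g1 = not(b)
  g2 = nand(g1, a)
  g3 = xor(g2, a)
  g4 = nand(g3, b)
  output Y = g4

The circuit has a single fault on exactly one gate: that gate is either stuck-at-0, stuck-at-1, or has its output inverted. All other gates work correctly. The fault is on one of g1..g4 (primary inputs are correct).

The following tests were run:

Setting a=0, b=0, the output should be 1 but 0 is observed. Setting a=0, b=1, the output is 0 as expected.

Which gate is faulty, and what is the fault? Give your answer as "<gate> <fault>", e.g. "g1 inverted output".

g4 stuck-at-0

Fault-free values for test 1 (a=0, b=0): g1=1, g2=1, g3=1, g4=1, giving Y=1. Observed 0.
Test 1: faults giving observed 0 are {g4 stuck-at-0, g4 inverted output}.
Test 2 (a=0, b=1): fault-free g1=0, g2=1, g3=1, g4=0 → 0; observed 0. Eliminates g4 inverted output.
Only g4 stuck-at-0 is consistent with every test.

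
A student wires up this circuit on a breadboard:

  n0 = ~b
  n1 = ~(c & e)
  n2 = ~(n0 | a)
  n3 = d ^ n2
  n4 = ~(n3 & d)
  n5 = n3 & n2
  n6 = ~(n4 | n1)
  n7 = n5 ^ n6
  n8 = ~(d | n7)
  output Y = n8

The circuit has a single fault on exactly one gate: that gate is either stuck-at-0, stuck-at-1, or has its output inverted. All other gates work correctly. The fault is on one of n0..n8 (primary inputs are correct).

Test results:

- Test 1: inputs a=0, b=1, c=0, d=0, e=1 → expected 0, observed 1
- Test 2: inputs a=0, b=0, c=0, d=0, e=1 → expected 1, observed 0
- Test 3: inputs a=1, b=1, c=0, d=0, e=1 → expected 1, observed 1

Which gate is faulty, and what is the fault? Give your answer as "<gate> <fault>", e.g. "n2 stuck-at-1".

Fault-free values for test 1 (a=0, b=1, c=0, d=0, e=1): n0=0, n1=1, n2=1, n3=1, n4=1, n5=1, n6=0, n7=1, n8=0, giving Y=0. Observed 1.
Test 1: faults giving observed 1 are {n0 stuck-at-1, n0 inverted output, n2 stuck-at-0, n2 inverted output, n3 stuck-at-0, n3 inverted output, n5 stuck-at-0, n5 inverted output, n6 stuck-at-1, n6 inverted output, n7 stuck-at-0, n7 inverted output, n8 stuck-at-1, n8 inverted output}.
Test 2 (a=0, b=0, c=0, d=0, e=1): fault-free n0=1, n1=1, n2=0, n3=0, n4=1, n5=0, n6=0, n7=0, n8=1 → 1; observed 0. Eliminates n0 stuck-at-1, n2 stuck-at-0, n3 stuck-at-0, n3 inverted output, n5 stuck-at-0, n7 stuck-at-0, n8 stuck-at-1.
Test 3 (a=1, b=1, c=0, d=0, e=1): fault-free n0=0, n1=1, n2=0, n3=0, n4=1, n5=0, n6=0, n7=0, n8=1 → 1; observed 1. Eliminates n2 inverted output, n5 inverted output, n6 stuck-at-1, n6 inverted output, n7 inverted output, n8 inverted output.
Only n0 inverted output is consistent with every test.

n0 inverted output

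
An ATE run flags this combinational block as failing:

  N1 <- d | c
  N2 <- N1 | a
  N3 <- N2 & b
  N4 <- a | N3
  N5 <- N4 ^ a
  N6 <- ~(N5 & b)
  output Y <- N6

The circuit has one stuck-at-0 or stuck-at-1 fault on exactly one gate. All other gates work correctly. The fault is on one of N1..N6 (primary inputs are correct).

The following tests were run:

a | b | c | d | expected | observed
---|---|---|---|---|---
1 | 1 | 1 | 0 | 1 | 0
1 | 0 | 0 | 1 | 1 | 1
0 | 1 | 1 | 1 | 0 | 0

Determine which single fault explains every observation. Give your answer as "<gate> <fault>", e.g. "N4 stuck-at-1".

N5 stuck-at-1

Fault-free values for test 1 (a=1, b=1, c=1, d=0): N1=1, N2=1, N3=1, N4=1, N5=0, N6=1, giving Y=1. Observed 0.
Test 1: faults giving observed 0 are {N4 stuck-at-0, N5 stuck-at-1, N6 stuck-at-0}.
Test 2 (a=1, b=0, c=0, d=1): fault-free N1=1, N2=1, N3=0, N4=1, N5=0, N6=1 → 1; observed 1. Eliminates N6 stuck-at-0.
Test 3 (a=0, b=1, c=1, d=1): fault-free N1=1, N2=1, N3=1, N4=1, N5=1, N6=0 → 0; observed 0. Eliminates N4 stuck-at-0.
Only N5 stuck-at-1 is consistent with every test.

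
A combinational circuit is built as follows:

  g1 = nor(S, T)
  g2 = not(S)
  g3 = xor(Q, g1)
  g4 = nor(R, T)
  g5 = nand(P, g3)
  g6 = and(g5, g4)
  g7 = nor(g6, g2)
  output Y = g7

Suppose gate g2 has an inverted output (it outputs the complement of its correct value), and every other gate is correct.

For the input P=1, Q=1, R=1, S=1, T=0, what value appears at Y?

0

Propagate with g2 forced: g1=0, g2=1 [inverted output], g3=1, g4=0, g5=0, g6=0, g7=0.
So Y = 0. (Without the fault it would be 1.)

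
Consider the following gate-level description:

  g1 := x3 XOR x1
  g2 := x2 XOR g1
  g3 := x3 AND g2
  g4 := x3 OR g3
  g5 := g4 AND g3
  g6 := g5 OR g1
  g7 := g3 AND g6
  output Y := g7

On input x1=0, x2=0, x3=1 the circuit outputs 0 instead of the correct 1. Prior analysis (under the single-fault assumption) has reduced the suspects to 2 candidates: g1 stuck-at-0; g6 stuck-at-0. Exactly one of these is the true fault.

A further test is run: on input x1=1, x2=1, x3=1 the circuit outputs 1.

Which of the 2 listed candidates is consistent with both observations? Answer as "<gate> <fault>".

g1 stuck-at-0

Evaluate each candidate on input x1=1, x2=1, x3=1:
  g1 stuck-at-0: g1=0 [stuck-at-0], g2=1, g3=1, g4=1, g5=1, g6=1, g7=1 → 1 — matches
  g6 stuck-at-0: g1=0, g2=1, g3=1, g4=1, g5=1, g6=0 [stuck-at-0], g7=0 → 0 — eliminated
Only g1 stuck-at-0 reproduces the observed 1.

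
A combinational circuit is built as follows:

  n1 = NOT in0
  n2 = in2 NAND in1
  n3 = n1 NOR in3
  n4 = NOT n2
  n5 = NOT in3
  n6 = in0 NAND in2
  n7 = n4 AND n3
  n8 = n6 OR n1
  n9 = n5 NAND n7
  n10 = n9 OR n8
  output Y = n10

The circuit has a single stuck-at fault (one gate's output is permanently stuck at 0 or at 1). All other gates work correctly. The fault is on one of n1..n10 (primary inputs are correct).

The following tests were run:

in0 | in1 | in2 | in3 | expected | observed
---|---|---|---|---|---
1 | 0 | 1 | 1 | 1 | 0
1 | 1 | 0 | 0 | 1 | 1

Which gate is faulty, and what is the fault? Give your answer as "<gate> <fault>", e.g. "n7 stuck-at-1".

Fault-free values for test 1 (in0=1, in1=0, in2=1, in3=1): n1=0, n2=1, n3=0, n4=0, n5=0, n6=0, n7=0, n8=0, n9=1, n10=1, giving Y=1. Observed 0.
Test 1: faults giving observed 0 are {n9 stuck-at-0, n10 stuck-at-0}.
Test 2 (in0=1, in1=1, in2=0, in3=0): fault-free n1=0, n2=1, n3=1, n4=0, n5=1, n6=1, n7=0, n8=1, n9=1, n10=1 → 1; observed 1. Eliminates n10 stuck-at-0.
Only n9 stuck-at-0 is consistent with every test.

n9 stuck-at-0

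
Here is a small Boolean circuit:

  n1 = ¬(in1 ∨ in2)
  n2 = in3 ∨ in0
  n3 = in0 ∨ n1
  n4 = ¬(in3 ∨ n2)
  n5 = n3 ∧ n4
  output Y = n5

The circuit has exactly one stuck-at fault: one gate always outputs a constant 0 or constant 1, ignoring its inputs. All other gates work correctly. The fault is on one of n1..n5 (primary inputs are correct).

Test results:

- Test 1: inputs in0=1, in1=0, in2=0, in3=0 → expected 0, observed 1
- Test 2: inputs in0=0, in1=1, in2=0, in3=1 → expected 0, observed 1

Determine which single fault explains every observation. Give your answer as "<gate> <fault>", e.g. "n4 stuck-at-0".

Fault-free values for test 1 (in0=1, in1=0, in2=0, in3=0): n1=1, n2=1, n3=1, n4=0, n5=0, giving Y=0. Observed 1.
Test 1: faults giving observed 1 are {n2 stuck-at-0, n4 stuck-at-1, n5 stuck-at-1}.
Test 2 (in0=0, in1=1, in2=0, in3=1): fault-free n1=0, n2=1, n3=0, n4=0, n5=0 → 0; observed 1. Eliminates n2 stuck-at-0, n4 stuck-at-1.
Only n5 stuck-at-1 is consistent with every test.

n5 stuck-at-1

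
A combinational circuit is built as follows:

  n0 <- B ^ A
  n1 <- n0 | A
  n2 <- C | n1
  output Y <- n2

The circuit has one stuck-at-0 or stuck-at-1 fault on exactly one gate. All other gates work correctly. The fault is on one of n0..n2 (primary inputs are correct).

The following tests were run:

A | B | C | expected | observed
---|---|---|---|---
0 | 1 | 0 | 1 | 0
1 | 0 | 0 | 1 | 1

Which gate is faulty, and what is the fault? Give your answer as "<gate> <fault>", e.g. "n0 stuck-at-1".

Fault-free values for test 1 (A=0, B=1, C=0): n0=1, n1=1, n2=1, giving Y=1. Observed 0.
Test 1: faults giving observed 0 are {n0 stuck-at-0, n1 stuck-at-0, n2 stuck-at-0}.
Test 2 (A=1, B=0, C=0): fault-free n0=1, n1=1, n2=1 → 1; observed 1. Eliminates n1 stuck-at-0, n2 stuck-at-0.
Only n0 stuck-at-0 is consistent with every test.

n0 stuck-at-0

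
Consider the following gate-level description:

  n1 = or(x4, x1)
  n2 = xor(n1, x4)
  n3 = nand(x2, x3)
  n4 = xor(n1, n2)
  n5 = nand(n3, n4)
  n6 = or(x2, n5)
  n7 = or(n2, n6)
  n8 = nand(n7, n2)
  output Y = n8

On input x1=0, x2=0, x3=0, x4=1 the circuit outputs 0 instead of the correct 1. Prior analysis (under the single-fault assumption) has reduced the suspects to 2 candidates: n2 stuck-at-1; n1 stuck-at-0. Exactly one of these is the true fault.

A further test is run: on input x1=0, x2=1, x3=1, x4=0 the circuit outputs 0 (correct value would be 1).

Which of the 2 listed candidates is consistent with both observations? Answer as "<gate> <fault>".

n2 stuck-at-1

Evaluate each candidate on input x1=0, x2=1, x3=1, x4=0:
  n2 stuck-at-1: n1=0, n2=1 [stuck-at-1], n3=0, n4=1, n5=1, n6=1, n7=1, n8=0 → 0 — matches
  n1 stuck-at-0: n1=0 [stuck-at-0], n2=0, n3=0, n4=0, n5=1, n6=1, n7=1, n8=1 → 1 — eliminated
Only n2 stuck-at-1 reproduces the observed 0.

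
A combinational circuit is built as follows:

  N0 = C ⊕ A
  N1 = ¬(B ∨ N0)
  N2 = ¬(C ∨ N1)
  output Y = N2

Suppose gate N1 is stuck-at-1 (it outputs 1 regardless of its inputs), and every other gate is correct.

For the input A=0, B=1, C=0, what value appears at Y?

0

Propagate with N1 forced: N0=0, N1=1 [stuck-at-1], N2=0.
So Y = 0. (Without the fault it would be 1.)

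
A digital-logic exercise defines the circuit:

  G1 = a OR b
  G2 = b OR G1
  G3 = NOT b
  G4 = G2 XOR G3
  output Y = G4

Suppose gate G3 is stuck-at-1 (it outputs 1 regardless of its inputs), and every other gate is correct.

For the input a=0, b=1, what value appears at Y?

Propagate with G3 forced: G1=1, G2=1, G3=1 [stuck-at-1], G4=0.
So Y = 0. (Without the fault it would be 1.)

0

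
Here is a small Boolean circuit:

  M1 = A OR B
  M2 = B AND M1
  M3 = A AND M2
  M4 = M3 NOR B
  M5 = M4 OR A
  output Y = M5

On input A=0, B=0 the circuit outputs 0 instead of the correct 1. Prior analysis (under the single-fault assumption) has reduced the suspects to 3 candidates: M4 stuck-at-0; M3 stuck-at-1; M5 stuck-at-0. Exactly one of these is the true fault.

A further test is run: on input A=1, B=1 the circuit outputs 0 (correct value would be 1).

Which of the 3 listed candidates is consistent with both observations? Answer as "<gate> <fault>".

Evaluate each candidate on input A=1, B=1:
  M4 stuck-at-0: M1=1, M2=1, M3=1, M4=0 [stuck-at-0], M5=1 → 1 — eliminated
  M3 stuck-at-1: M1=1, M2=1, M3=1 [stuck-at-1], M4=0, M5=1 → 1 — eliminated
  M5 stuck-at-0: M1=1, M2=1, M3=1, M4=0, M5=0 [stuck-at-0] → 0 — matches
Only M5 stuck-at-0 reproduces the observed 0.

M5 stuck-at-0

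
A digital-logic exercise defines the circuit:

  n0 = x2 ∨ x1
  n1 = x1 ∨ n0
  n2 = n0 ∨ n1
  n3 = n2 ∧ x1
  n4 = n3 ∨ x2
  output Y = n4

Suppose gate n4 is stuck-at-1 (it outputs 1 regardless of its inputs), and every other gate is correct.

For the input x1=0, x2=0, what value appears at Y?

1

Propagate with n4 forced: n0=0, n1=0, n2=0, n3=0, n4=1 [stuck-at-1].
So Y = 1. (Without the fault it would be 0.)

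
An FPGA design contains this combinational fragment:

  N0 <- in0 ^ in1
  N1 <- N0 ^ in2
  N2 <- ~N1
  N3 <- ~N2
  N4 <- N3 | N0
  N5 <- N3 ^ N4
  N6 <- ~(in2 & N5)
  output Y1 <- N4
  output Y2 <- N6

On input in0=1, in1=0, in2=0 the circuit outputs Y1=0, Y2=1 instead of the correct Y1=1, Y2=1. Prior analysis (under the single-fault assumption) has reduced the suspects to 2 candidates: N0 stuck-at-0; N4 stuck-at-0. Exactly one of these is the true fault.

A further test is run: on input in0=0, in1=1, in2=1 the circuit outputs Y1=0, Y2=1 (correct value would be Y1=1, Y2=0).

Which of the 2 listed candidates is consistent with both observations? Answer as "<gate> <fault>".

N4 stuck-at-0

Evaluate each candidate on input in0=0, in1=1, in2=1:
  N0 stuck-at-0: N0=0 [stuck-at-0], N1=1, N2=0, N3=1, N4=1, N5=0, N6=1 → Y1=1, Y2=1 — eliminated
  N4 stuck-at-0: N0=1, N1=0, N2=1, N3=0, N4=0 [stuck-at-0], N5=0, N6=1 → Y1=0, Y2=1 — matches
Only N4 stuck-at-0 reproduces the observed Y1=0, Y2=1.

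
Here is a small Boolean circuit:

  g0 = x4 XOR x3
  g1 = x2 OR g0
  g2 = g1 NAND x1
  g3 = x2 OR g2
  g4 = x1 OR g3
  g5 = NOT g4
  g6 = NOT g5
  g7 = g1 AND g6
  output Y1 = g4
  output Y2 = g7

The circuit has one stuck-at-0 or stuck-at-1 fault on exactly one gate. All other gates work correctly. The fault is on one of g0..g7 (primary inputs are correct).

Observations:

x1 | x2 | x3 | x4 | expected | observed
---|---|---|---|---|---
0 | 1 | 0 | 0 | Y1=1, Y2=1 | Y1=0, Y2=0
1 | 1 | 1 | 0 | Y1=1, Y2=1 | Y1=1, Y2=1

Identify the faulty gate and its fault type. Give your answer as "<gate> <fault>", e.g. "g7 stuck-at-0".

Fault-free values for test 1 (x1=0, x2=1, x3=0, x4=0): g0=0, g1=1, g2=1, g3=1, g4=1, g5=0, g6=1, g7=1, giving Y1=1, Y2=1. Observed Y1=0, Y2=0.
Test 1: faults giving observed Y1=0, Y2=0 are {g3 stuck-at-0, g4 stuck-at-0}.
Test 2 (x1=1, x2=1, x3=1, x4=0): fault-free g0=1, g1=1, g2=0, g3=1, g4=1, g5=0, g6=1, g7=1 → Y1=1, Y2=1; observed Y1=1, Y2=1. Eliminates g4 stuck-at-0.
Only g3 stuck-at-0 is consistent with every test.

g3 stuck-at-0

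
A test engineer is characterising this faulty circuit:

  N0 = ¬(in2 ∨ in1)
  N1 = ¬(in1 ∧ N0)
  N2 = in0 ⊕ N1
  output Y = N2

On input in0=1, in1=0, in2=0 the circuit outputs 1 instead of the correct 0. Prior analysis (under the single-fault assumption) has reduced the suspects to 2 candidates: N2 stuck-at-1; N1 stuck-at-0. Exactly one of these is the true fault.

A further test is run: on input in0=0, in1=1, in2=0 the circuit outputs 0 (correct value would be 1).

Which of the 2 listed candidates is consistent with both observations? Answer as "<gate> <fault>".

N1 stuck-at-0

Evaluate each candidate on input in0=0, in1=1, in2=0:
  N2 stuck-at-1: N0=0, N1=1, N2=1 [stuck-at-1] → 1 — eliminated
  N1 stuck-at-0: N0=0, N1=0 [stuck-at-0], N2=0 → 0 — matches
Only N1 stuck-at-0 reproduces the observed 0.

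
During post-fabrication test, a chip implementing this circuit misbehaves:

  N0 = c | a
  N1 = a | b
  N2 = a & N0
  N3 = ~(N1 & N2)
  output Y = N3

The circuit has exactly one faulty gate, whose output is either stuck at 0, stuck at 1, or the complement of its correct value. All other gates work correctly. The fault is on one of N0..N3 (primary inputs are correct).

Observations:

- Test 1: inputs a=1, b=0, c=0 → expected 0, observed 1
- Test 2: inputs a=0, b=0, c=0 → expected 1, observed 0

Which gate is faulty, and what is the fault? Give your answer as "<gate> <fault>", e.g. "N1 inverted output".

N3 inverted output

Fault-free values for test 1 (a=1, b=0, c=0): N0=1, N1=1, N2=1, N3=0, giving Y=0. Observed 1.
Test 1: faults giving observed 1 are {N0 stuck-at-0, N0 inverted output, N1 stuck-at-0, N1 inverted output, N2 stuck-at-0, N2 inverted output, N3 stuck-at-1, N3 inverted output}.
Test 2 (a=0, b=0, c=0): fault-free N0=0, N1=0, N2=0, N3=1 → 1; observed 0. Eliminates N0 stuck-at-0, N0 inverted output, N1 stuck-at-0, N1 inverted output, N2 stuck-at-0, N2 inverted output, N3 stuck-at-1.
Only N3 inverted output is consistent with every test.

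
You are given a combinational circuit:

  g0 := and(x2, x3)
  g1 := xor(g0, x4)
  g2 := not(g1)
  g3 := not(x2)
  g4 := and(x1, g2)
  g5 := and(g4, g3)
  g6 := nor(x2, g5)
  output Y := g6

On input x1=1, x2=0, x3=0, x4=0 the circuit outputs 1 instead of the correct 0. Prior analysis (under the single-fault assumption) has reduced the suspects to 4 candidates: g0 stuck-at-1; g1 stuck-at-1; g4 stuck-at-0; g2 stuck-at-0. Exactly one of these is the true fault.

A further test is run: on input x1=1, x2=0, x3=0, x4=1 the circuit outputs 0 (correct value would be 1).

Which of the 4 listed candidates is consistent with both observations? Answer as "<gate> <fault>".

g0 stuck-at-1

Evaluate each candidate on input x1=1, x2=0, x3=0, x4=1:
  g0 stuck-at-1: g0=1 [stuck-at-1], g1=0, g2=1, g3=1, g4=1, g5=1, g6=0 → 0 — matches
  g1 stuck-at-1: g0=0, g1=1 [stuck-at-1], g2=0, g3=1, g4=0, g5=0, g6=1 → 1 — eliminated
  g4 stuck-at-0: g0=0, g1=1, g2=0, g3=1, g4=0 [stuck-at-0], g5=0, g6=1 → 1 — eliminated
  g2 stuck-at-0: g0=0, g1=1, g2=0 [stuck-at-0], g3=1, g4=0, g5=0, g6=1 → 1 — eliminated
Only g0 stuck-at-1 reproduces the observed 0.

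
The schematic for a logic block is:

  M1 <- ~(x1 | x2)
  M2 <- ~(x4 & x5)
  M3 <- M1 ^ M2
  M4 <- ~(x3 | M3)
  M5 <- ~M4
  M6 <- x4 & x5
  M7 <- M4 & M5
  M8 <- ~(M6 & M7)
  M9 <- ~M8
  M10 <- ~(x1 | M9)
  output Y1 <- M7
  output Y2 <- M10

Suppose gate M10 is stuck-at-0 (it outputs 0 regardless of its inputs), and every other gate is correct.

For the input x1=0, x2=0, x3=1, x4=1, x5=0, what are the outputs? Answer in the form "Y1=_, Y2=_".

Y1=0, Y2=0

Propagate with M10 forced: M1=1, M2=1, M3=0, M4=0, M5=1, M6=0, M7=0, M8=1, M9=0, M10=0 [stuck-at-0].
So the outputs are Y1=0, Y2=0. (Without the fault they would be Y1=0, Y2=1.)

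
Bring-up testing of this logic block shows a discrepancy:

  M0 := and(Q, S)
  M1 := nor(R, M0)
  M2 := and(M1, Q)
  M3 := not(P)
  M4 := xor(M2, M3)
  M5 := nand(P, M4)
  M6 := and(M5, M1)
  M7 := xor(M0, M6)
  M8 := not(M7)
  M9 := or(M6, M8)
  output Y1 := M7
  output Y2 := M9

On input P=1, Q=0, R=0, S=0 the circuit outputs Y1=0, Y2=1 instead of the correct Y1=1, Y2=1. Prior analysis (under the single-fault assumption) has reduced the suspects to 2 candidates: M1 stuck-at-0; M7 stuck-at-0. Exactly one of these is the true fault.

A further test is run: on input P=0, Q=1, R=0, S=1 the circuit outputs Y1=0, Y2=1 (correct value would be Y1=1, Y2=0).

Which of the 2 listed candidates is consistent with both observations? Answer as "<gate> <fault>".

M7 stuck-at-0

Evaluate each candidate on input P=0, Q=1, R=0, S=1:
  M1 stuck-at-0: M0=1, M1=0 [stuck-at-0], M2=0, M3=1, M4=1, M5=1, M6=0, M7=1, M8=0, M9=0 → Y1=1, Y2=0 — eliminated
  M7 stuck-at-0: M0=1, M1=0, M2=0, M3=1, M4=1, M5=1, M6=0, M7=0 [stuck-at-0], M8=1, M9=1 → Y1=0, Y2=1 — matches
Only M7 stuck-at-0 reproduces the observed Y1=0, Y2=1.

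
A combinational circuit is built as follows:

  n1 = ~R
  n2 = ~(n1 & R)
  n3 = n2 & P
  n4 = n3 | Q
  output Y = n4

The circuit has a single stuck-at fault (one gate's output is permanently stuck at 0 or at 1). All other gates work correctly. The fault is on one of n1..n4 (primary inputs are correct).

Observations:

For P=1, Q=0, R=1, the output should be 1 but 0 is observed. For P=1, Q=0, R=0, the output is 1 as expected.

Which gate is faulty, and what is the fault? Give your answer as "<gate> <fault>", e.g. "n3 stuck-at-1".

Fault-free values for test 1 (P=1, Q=0, R=1): n1=0, n2=1, n3=1, n4=1, giving Y=1. Observed 0.
Test 1: faults giving observed 0 are {n1 stuck-at-1, n2 stuck-at-0, n3 stuck-at-0, n4 stuck-at-0}.
Test 2 (P=1, Q=0, R=0): fault-free n1=1, n2=1, n3=1, n4=1 → 1; observed 1. Eliminates n2 stuck-at-0, n3 stuck-at-0, n4 stuck-at-0.
Only n1 stuck-at-1 is consistent with every test.

n1 stuck-at-1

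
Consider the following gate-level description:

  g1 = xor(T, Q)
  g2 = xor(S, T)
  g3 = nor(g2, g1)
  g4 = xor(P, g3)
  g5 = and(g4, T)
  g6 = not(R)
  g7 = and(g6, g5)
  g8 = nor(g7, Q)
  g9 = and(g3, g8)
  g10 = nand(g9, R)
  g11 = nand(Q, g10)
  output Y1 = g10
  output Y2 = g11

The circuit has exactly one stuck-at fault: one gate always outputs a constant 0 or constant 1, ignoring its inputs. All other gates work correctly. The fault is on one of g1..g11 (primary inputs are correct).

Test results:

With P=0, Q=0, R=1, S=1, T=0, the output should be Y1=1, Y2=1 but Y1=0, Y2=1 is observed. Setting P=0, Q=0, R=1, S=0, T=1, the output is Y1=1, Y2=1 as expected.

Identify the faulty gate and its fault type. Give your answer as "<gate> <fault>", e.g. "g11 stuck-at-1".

Fault-free values for test 1 (P=0, Q=0, R=1, S=1, T=0): g1=0, g2=1, g3=0, g4=0, g5=0, g6=0, g7=0, g8=1, g9=0, g10=1, g11=1, giving Y1=1, Y2=1. Observed Y1=0, Y2=1.
Test 1: faults giving observed Y1=0, Y2=1 are {g2 stuck-at-0, g3 stuck-at-1, g9 stuck-at-1, g10 stuck-at-0}.
Test 2 (P=0, Q=0, R=1, S=0, T=1): fault-free g1=1, g2=1, g3=0, g4=0, g5=0, g6=0, g7=0, g8=1, g9=0, g10=1, g11=1 → Y1=1, Y2=1; observed Y1=1, Y2=1. Eliminates g3 stuck-at-1, g9 stuck-at-1, g10 stuck-at-0.
Only g2 stuck-at-0 is consistent with every test.

g2 stuck-at-0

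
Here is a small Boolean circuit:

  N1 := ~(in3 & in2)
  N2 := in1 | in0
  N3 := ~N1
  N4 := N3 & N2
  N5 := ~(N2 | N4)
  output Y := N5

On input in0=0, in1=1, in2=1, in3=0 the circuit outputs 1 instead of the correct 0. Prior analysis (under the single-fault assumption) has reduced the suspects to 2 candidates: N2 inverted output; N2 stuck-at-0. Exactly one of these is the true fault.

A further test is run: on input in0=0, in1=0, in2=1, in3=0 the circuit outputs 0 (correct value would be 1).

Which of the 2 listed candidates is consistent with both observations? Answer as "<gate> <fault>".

N2 inverted output

Evaluate each candidate on input in0=0, in1=0, in2=1, in3=0:
  N2 inverted output: N1=1, N2=1 [inverted output], N3=0, N4=0, N5=0 → 0 — matches
  N2 stuck-at-0: N1=1, N2=0 [stuck-at-0], N3=0, N4=0, N5=1 → 1 — eliminated
Only N2 inverted output reproduces the observed 0.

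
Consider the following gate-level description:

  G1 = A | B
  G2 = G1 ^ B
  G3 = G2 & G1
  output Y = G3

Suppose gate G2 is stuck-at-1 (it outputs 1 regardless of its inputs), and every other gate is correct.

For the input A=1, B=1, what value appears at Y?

Propagate with G2 forced: G1=1, G2=1 [stuck-at-1], G3=1.
So Y = 1. (Without the fault it would be 0.)

1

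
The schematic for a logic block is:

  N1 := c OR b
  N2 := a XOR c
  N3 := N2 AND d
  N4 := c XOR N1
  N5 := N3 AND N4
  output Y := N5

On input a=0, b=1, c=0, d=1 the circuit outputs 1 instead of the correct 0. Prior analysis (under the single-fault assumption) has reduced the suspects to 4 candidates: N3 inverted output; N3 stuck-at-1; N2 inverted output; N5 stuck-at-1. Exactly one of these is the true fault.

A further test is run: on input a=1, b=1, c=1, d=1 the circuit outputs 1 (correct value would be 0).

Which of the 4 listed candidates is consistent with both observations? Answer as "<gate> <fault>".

Evaluate each candidate on input a=1, b=1, c=1, d=1:
  N3 inverted output: N1=1, N2=0, N3=1 [inverted output], N4=0, N5=0 → 0 — eliminated
  N3 stuck-at-1: N1=1, N2=0, N3=1 [stuck-at-1], N4=0, N5=0 → 0 — eliminated
  N2 inverted output: N1=1, N2=1 [inverted output], N3=1, N4=0, N5=0 → 0 — eliminated
  N5 stuck-at-1: N1=1, N2=0, N3=0, N4=0, N5=1 [stuck-at-1] → 1 — matches
Only N5 stuck-at-1 reproduces the observed 1.

N5 stuck-at-1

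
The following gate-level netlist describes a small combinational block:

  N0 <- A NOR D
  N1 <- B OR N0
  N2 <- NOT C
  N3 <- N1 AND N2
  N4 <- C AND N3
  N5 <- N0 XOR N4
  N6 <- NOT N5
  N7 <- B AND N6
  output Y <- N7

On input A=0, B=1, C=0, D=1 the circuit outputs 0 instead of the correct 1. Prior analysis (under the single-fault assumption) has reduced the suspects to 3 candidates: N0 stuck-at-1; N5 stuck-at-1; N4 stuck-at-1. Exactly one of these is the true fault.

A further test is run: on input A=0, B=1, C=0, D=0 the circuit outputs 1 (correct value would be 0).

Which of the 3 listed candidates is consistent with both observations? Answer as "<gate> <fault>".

Evaluate each candidate on input A=0, B=1, C=0, D=0:
  N0 stuck-at-1: N0=1 [stuck-at-1], N1=1, N2=1, N3=1, N4=0, N5=1, N6=0, N7=0 → 0 — eliminated
  N5 stuck-at-1: N0=1, N1=1, N2=1, N3=1, N4=0, N5=1 [stuck-at-1], N6=0, N7=0 → 0 — eliminated
  N4 stuck-at-1: N0=1, N1=1, N2=1, N3=1, N4=1 [stuck-at-1], N5=0, N6=1, N7=1 → 1 — matches
Only N4 stuck-at-1 reproduces the observed 1.

N4 stuck-at-1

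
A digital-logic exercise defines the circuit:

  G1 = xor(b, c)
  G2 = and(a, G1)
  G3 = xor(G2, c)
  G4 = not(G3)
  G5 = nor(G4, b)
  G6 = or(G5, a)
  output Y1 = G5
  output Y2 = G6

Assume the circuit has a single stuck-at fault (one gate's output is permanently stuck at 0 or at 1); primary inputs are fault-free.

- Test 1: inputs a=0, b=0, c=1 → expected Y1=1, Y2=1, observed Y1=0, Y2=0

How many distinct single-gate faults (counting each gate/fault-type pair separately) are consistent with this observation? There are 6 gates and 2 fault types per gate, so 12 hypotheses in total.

Fault-free: G1=1, G2=0, G3=1, G4=0, G5=1, G6=1 → Y1=1, Y2=1. Observed Y1=0, Y2=0.
  G1 stuck-at-0: output Y1=1, Y2=1 ✗
  G1 stuck-at-1: output Y1=1, Y2=1 ✗
  G2 stuck-at-0: output Y1=1, Y2=1 ✗
  G2 stuck-at-1: output Y1=0, Y2=0 ✓
  G3 stuck-at-0: output Y1=0, Y2=0 ✓
  G3 stuck-at-1: output Y1=1, Y2=1 ✗
  G4 stuck-at-0: output Y1=1, Y2=1 ✗
  G4 stuck-at-1: output Y1=0, Y2=0 ✓
  G5 stuck-at-0: output Y1=0, Y2=0 ✓
  G5 stuck-at-1: output Y1=1, Y2=1 ✗
  G6 stuck-at-0: output Y1=1, Y2=0 ✗
  G6 stuck-at-1: output Y1=1, Y2=1 ✗
Consistent faults: {G2 stuck-at-1, G3 stuck-at-0, G4 stuck-at-1, G5 stuck-at-0} — 4 in all.

4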